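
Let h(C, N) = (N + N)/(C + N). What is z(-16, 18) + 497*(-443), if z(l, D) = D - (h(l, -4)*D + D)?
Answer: -1100891/5 ≈ -2.2018e+5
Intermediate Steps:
h(C, N) = 2*N/(C + N) (h(C, N) = (2*N)/(C + N) = 2*N/(C + N))
z(l, D) = 8*D/(-4 + l) (z(l, D) = D - ((2*(-4)/(l - 4))*D + D) = D - ((2*(-4)/(-4 + l))*D + D) = D - ((-8/(-4 + l))*D + D) = D - (-8*D/(-4 + l) + D) = D - (D - 8*D/(-4 + l)) = D + (-D + 8*D/(-4 + l)) = 8*D/(-4 + l))
z(-16, 18) + 497*(-443) = 8*18/(-4 - 16) + 497*(-443) = 8*18/(-20) - 220171 = 8*18*(-1/20) - 220171 = -36/5 - 220171 = -1100891/5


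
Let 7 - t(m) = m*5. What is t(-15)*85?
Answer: 6970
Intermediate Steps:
t(m) = 7 - 5*m (t(m) = 7 - m*5 = 7 - 5*m)
t(-15)*85 = (7 - 5*(-15))*85 = (7 + 75)*85 = 82*85 = 6970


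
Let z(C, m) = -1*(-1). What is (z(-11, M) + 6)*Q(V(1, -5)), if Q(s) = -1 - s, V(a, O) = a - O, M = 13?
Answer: -49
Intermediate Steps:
z(C, m) = 1
(z(-11, M) + 6)*Q(V(1, -5)) = (1 + 6)*(-1 - (1 - 1*(-5))) = 7*(-1 - (1 + 5)) = 7*(-1 - 1*6) = 7*(-1 - 6) = 7*(-7) = -49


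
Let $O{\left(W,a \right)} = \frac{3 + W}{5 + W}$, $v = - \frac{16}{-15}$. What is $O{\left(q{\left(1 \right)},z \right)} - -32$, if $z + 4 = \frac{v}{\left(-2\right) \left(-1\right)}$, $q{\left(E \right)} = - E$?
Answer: $\frac{65}{2} \approx 32.5$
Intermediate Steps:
$v = \frac{16}{15}$ ($v = \left(-16\right) \left(- \frac{1}{15}\right) = \frac{16}{15} \approx 1.0667$)
$z = - \frac{52}{15}$ ($z = -4 + \frac{16}{15 \left(\left(-2\right) \left(-1\right)\right)} = -4 + \frac{16}{15 \cdot 2} = -4 + \frac{16}{15} \cdot \frac{1}{2} = -4 + \frac{8}{15} = - \frac{52}{15} \approx -3.4667$)
$O{\left(W,a \right)} = \frac{3 + W}{5 + W}$
$O{\left(q{\left(1 \right)},z \right)} - -32 = \frac{3 - 1}{5 - 1} - -32 = \frac{3 - 1}{5 - 1} + 32 = \frac{1}{4} \cdot 2 + 32 = \frac{1}{2} + 32 = \frac{65}{2}$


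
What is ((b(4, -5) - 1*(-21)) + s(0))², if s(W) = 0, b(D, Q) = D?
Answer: 625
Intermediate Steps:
((b(4, -5) - 1*(-21)) + s(0))² = ((4 - 1*(-21)) + 0)² = ((4 + 21) + 0)² = (25 + 0)² = 25² = 625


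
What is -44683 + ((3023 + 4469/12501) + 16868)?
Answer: -309920323/12501 ≈ -24792.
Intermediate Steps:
-44683 + ((3023 + 4469/12501) + 16868) = -44683 + (37794992/12501 + 16868) = -44683 + 248661860/12501 = -309920323/12501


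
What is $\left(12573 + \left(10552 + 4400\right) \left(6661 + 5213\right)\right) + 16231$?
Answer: $177568852$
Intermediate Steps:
$\left(12573 + \left(10552 + 4400\right) \left(6661 + 5213\right)\right) + 16231 = \left(12573 + 14952 \cdot 11874\right) + 16231 = \left(12573 + 177540048\right) + 16231 = 177552621 + 16231 = 177568852$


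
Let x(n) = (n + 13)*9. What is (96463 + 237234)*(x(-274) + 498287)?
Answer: 165493022786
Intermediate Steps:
x(n) = 117 + 9*n (x(n) = (13 + n)*9 = 117 + 9*n)
(96463 + 237234)*(x(-274) + 498287) = (96463 + 237234)*((117 + 9*(-274)) + 498287) = 333697*((117 - 2466) + 498287) = 333697*(-2349 + 498287) = 333697*495938 = 165493022786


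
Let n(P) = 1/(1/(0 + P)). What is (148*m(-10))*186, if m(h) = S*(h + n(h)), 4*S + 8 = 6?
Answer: 275280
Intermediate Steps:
S = -1/2 (S = -2 + (1/4)*6 = -2 + 3/2 = -1/2 ≈ -0.50000)
n(P) = P (n(P) = 1/(1/P) = P)
m(h) = -h (m(h) = -(h + h)/2 = -h)
(148*m(-10))*186 = (148*(-1*(-10)))*186 = (148*10)*186 = 1480*186 = 275280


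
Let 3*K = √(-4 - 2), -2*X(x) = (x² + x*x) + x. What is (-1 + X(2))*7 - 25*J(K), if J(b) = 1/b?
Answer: -42 + 25*I*√6/2 ≈ -42.0 + 30.619*I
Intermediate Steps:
X(x) = -x² - x/2 (X(x) = -((x² + x*x) + x)/2 = -((x² + x²) + x)/2 = -(2*x² + x)/2 = -(x + 2*x²)/2 = -x² - x/2)
K = I*√6/3 (K = √(-4 - 2)/3 = √(-6)/3 = (I*√6)/3 = I*√6/3 ≈ 0.8165*I)
(-1 + X(2))*7 - 25*J(K) = (-1 - 1*2*(½ + 2))*7 - 25*(-I*√6/2) = (-1 - 1*2*5/2)*7 - (-25)*I*√6/2 = (-1 - 5)*7 + 25*I*√6/2 = -6*7 + 25*I*√6/2 = -42 + 25*I*√6/2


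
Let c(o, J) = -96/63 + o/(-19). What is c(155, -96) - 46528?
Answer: -18568535/399 ≈ -46538.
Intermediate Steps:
c(o, J) = -32/21 - o/19 (c(o, J) = -96*1/63 + o*(-1/19) = -32/21 - o/19)
c(155, -96) - 46528 = (-32/21 - 1/19*155) - 46528 = (-32/21 - 155/19) - 46528 = -3863/399 - 46528 = -18568535/399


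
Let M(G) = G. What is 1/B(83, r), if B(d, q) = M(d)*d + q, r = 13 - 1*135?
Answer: 1/6767 ≈ 0.00014778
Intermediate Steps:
r = -122 (r = 13 - 135 = -122)
B(d, q) = q + d**2 (B(d, q) = d*d + q = d**2 + q = q + d**2)
1/B(83, r) = 1/(-122 + 83**2) = 1/(-122 + 6889) = 1/6767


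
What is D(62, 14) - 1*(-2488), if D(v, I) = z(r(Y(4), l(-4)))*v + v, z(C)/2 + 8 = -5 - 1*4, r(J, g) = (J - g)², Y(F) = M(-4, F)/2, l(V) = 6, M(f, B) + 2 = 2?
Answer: 442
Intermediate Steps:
M(f, B) = 0 (M(f, B) = -2 + 2 = 0)
Y(F) = 0 (Y(F) = 0/2 = 0*(½) = 0)
z(C) = -34 (z(C) = -16 + 2*(-5 - 1*4) = -16 + 2*(-5 - 4) = -16 + 2*(-9) = -16 - 18 = -34)
D(v, I) = -33*v (D(v, I) = -34*v + v = -33*v)
D(62, 14) - 1*(-2488) = -33*62 - 1*(-2488) = -2046 + 2488 = 442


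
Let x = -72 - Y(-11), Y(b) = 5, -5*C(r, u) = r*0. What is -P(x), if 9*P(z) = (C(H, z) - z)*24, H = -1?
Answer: -616/3 ≈ -205.33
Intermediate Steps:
C(r, u) = 0 (C(r, u) = -r*0/5 = -⅕*0 = 0)
x = -77 (x = -72 - 1*5 = -72 - 5 = -77)
P(z) = -8*z/3 (P(z) = ((0 - z)*24)/9 = (-z*24)/9 = (-24*z)/9 = -8*z/3)
-P(x) = -(-8)*(-77)/3 = -1*616/3 = -616/3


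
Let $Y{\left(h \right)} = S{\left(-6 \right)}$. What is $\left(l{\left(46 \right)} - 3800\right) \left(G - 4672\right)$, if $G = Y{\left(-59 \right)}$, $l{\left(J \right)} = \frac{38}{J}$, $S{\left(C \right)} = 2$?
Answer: $\frac{408069270}{23} \approx 1.7742 \cdot 10^{7}$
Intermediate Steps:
$Y{\left(h \right)} = 2$
$G = 2$
$\left(l{\left(46 \right)} - 3800\right) \left(G - 4672\right) = \left(\frac{38}{46} - 3800\right) \left(2 - 4672\right) = \left(38 \cdot \frac{1}{46} - 3800\right) \left(-4670\right) = \left(\frac{19}{23} - 3800\right) \left(-4670\right) = \left(- \frac{87381}{23}\right) \left(-4670\right) = \frac{408069270}{23}$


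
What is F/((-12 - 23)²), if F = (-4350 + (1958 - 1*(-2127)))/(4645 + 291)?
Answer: -53/1209320 ≈ -4.3826e-5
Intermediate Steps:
F = -265/4936 (F = (-4350 + (1958 + 2127))/4936 = (-4350 + 4085)*(1/4936) = -265*1/4936 = -265/4936 ≈ -0.053687)
F/((-12 - 23)²) = -265/(4936*(-12 - 23)²) = -265/(4936*((-35)²)) = -265/4936/1225 = -265/4936*1/1225 = -53/1209320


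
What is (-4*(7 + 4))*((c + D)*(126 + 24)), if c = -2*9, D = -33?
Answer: 336600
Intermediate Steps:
c = -18
(-4*(7 + 4))*((c + D)*(126 + 24)) = (-4*(7 + 4))*((-18 - 33)*(126 + 24)) = (-4*11)*(-51*150) = -44*(-7650) = 336600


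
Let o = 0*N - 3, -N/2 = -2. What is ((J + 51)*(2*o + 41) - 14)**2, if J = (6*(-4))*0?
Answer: 3136441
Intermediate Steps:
N = 4 (N = -2*(-2) = 4)
o = -3 (o = 0*4 - 3 = 0 - 3 = -3)
J = 0 (J = -24*0 = 0)
((J + 51)*(2*o + 41) - 14)**2 = ((0 + 51)*(2*(-3) + 41) - 14)**2 = (51*(-6 + 41) - 14)**2 = (51*35 - 14)**2 = (1785 - 14)**2 = 1771**2 = 3136441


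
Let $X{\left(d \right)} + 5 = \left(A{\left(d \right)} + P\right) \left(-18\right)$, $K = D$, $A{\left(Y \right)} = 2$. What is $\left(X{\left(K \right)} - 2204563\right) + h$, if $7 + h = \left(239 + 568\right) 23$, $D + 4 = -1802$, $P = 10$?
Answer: $-2186230$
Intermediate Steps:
$D = -1806$ ($D = -4 - 1802 = -1806$)
$K = -1806$
$X{\left(d \right)} = -221$ ($X{\left(d \right)} = -5 + \left(2 + 10\right) \left(-18\right) = -5 + 12 \left(-18\right) = -5 - 216 = -221$)
$h = 18554$ ($h = -7 + \left(239 + 568\right) 23 = -7 + 807 \cdot 23 = -7 + 18561 = 18554$)
$\left(X{\left(K \right)} - 2204563\right) + h = \left(-221 - 2204563\right) + 18554 = -2204784 + 18554 = -2186230$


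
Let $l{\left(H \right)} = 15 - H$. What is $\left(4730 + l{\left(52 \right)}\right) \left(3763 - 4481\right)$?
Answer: $-3369574$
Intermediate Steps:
$\left(4730 + l{\left(52 \right)}\right) \left(3763 - 4481\right) = \left(4730 + \left(15 - 52\right)\right) \left(3763 - 4481\right) = \left(4730 + \left(15 - 52\right)\right) \left(-718\right) = \left(4730 - 37\right) \left(-718\right) = 4693 \left(-718\right) = -3369574$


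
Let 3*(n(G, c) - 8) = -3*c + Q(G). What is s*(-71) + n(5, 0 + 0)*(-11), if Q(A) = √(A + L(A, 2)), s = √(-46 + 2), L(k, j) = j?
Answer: -88 - 11*√7/3 - 142*I*√11 ≈ -97.701 - 470.96*I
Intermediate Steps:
s = 2*I*√11 (s = √(-44) = 2*I*√11 ≈ 6.6332*I)
Q(A) = √(2 + A) (Q(A) = √(A + 2) = √(2 + A))
n(G, c) = 8 - c + √(2 + G)/3 (n(G, c) = 8 + (-3*c + √(2 + G))/3 = 8 + (√(2 + G) - 3*c)/3 = 8 + (-c + √(2 + G)/3) = 8 - c + √(2 + G)/3)
s*(-71) + n(5, 0 + 0)*(-11) = (2*I*√11)*(-71) + (8 - (0 + 0) + √(2 + 5)/3)*(-11) = -142*I*√11 + (8 - 1*0 + √7/3)*(-11) = -142*I*√11 + (8 + 0 + √7/3)*(-11) = -142*I*√11 + (8 + √7/3)*(-11) = -142*I*√11 + (-88 - 11*√7/3) = -88 - 11*√7/3 - 142*I*√11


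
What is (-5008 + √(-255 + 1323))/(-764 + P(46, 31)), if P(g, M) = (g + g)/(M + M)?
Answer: 77624/11819 - 31*√267/11819 ≈ 6.5249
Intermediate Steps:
P(g, M) = g/M (P(g, M) = (2*g)/((2*M)) = (2*g)*(1/(2*M)) = g/M)
(-5008 + √(-255 + 1323))/(-764 + P(46, 31)) = (-5008 + √(-255 + 1323))/(-764 + 46/31) = (-5008 + √1068)/(-764 + 46*(1/31)) = (-5008 + 2*√267)/(-764 + 46/31) = (-5008 + 2*√267)/(-23638/31) = (-5008 + 2*√267)*(-31/23638) = 77624/11819 - 31*√267/11819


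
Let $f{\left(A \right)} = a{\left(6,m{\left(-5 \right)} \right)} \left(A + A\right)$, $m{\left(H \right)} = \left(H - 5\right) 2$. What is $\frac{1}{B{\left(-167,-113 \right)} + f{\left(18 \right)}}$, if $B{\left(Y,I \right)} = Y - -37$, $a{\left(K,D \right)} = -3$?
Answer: $- \frac{1}{238} \approx -0.0042017$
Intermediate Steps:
$m{\left(H \right)} = -10 + 2 H$ ($m{\left(H \right)} = \left(-5 + H\right) 2 = -10 + 2 H$)
$f{\left(A \right)} = - 6 A$ ($f{\left(A \right)} = - 3 \left(A + A\right) = - 3 \cdot 2 A = - 6 A$)
$B{\left(Y,I \right)} = 37 + Y$ ($B{\left(Y,I \right)} = Y + 37 = 37 + Y$)
$\frac{1}{B{\left(-167,-113 \right)} + f{\left(18 \right)}} = \frac{1}{\left(37 - 167\right) - 108} = \frac{1}{-130 - 108} = \frac{1}{-238} = - \frac{1}{238}$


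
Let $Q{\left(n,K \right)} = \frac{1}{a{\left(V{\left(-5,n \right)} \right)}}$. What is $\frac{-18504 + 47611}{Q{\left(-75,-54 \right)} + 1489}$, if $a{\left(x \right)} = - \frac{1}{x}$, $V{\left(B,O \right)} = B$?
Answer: $\frac{29107}{1494} \approx 19.483$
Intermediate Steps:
$Q{\left(n,K \right)} = 5$ ($Q{\left(n,K \right)} = \frac{1}{\left(-1\right) \frac{1}{-5}} = \frac{1}{\left(-1\right) \left(- \frac{1}{5}\right)} = \frac{1}{\frac{1}{5}} = 5$)
$\frac{-18504 + 47611}{Q{\left(-75,-54 \right)} + 1489} = \frac{-18504 + 47611}{5 + 1489} = \frac{29107}{1494}$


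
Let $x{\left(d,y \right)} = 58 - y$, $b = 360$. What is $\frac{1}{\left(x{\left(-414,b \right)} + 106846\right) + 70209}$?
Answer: $\frac{1}{176753} \approx 5.6576 \cdot 10^{-6}$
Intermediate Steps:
$\frac{1}{\left(x{\left(-414,b \right)} + 106846\right) + 70209} = \frac{1}{\left(\left(58 - 360\right) + 106846\right) + 70209} = \frac{1}{\left(-302 + 106846\right) + 70209} = \frac{1}{106544 + 70209} = \frac{1}{176753}$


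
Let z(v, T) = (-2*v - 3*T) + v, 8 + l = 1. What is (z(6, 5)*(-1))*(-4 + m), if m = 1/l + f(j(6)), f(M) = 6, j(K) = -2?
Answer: 39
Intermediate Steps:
l = -7 (l = -8 + 1 = -7)
m = 41/7 (m = 1/(-7) + 6 = -⅐ + 6 = 41/7 ≈ 5.8571)
z(v, T) = -v - 3*T (z(v, T) = (-3*T - 2*v) + v = -v - 3*T)
(z(6, 5)*(-1))*(-4 + m) = ((-1*6 - 3*5)*(-1))*(-4 + 41/7) = ((-6 - 15)*(-1))*(13/7) = -21*(-1)*(13/7) = 21*(13/7) = 39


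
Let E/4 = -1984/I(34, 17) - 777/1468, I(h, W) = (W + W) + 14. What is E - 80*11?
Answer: -1153243/1101 ≈ -1047.5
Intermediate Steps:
I(h, W) = 14 + 2*W (I(h, W) = 2*W + 14 = 14 + 2*W)
E = -184363/1101 (E = 4*(-1984/(14 + 2*17) - 777/1468) = 4*(-1984/(14 + 34) - 777*1/1468) = 4*(-1984/48 - 777/1468) = 4*(-1984*1/48 - 777/1468) = 4*(-124/3 - 777/1468) = 4*(-184363/4404) = -184363/1101 ≈ -167.45)
E - 80*11 = -184363/1101 - 80*11 = -184363/1101 - 880 = -1153243/1101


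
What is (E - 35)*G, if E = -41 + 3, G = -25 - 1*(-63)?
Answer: -2774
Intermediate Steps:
G = 38 (G = -25 + 63 = 38)
E = -38
(E - 35)*G = (-38 - 35)*38 = -73*38 = -2774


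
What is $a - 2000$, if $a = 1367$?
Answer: $-633$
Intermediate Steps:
$a - 2000 = 1367 - 2000 = -633$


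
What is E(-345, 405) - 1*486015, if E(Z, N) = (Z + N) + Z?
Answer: -486300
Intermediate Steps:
E(Z, N) = N + 2*Z (E(Z, N) = (N + Z) + Z = N + 2*Z)
E(-345, 405) - 1*486015 = (405 + 2*(-345)) - 1*486015 = (405 - 690) - 486015 = -285 - 486015 = -486300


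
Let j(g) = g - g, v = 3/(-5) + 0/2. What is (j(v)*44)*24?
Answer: 0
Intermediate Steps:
v = -3/5 (v = 3*(-1/5) + 0*(1/2) = -3/5 + 0 = -3/5 ≈ -0.60000)
j(g) = 0
(j(v)*44)*24 = (0*44)*24 = 0*24 = 0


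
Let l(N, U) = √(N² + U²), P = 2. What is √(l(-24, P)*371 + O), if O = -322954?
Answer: √(-322954 + 742*√145) ≈ 560.37*I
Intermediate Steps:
√(l(-24, P)*371 + O) = √(√((-24)² + 2²)*371 - 322954) = √(√(576 + 4)*371 - 322954) = √(√580*371 - 322954) = √((2*√145)*371 - 322954) = √(742*√145 - 322954) = √(-322954 + 742*√145)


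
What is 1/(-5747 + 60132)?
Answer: 1/54385 ≈ 1.8387e-5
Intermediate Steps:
1/(-5747 + 60132) = 1/54385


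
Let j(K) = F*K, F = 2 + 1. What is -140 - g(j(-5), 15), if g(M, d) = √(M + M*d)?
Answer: -140 - 4*I*√15 ≈ -140.0 - 15.492*I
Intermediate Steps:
F = 3
j(K) = 3*K
-140 - g(j(-5), 15) = -140 - √((3*(-5))*(1 + 15)) = -140 - √(-15*16) = -140 - √(-240) = -140 - 4*I*√15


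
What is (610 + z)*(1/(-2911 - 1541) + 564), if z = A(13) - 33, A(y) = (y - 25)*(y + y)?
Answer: 12554635/84 ≈ 1.4946e+5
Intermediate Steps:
A(y) = 2*y*(-25 + y) (A(y) = (-25 + y)*(2*y) = 2*y*(-25 + y))
z = -345 (z = 2*13*(-25 + 13) - 33 = 2*13*(-12) - 33 = -312 - 33 = -345)
(610 + z)*(1/(-2911 - 1541) + 564) = (610 - 345)*(1/(-2911 - 1541) + 564) = 265*(1/(-4452) + 564) = 265*(-1/4452 + 564) = 265*(2510927/4452) = 12554635/84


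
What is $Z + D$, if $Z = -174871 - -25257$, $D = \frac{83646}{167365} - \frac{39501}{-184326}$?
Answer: $- \frac{1538509375660133}{10283240330} \approx -1.4961 \cdot 10^{5}$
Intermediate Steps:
$D = \frac{7343072487}{10283240330}$ ($D = 83646 \cdot \frac{1}{167365} - - \frac{13167}{61442} = \frac{83646}{167365} + \frac{13167}{61442} = \frac{7343072487}{10283240330} \approx 0.71408$)
$Z = -149614$ ($Z = -174871 + 25257 = -149614$)
$Z + D = -149614 + \frac{7343072487}{10283240330} = - \frac{1538509375660133}{10283240330}$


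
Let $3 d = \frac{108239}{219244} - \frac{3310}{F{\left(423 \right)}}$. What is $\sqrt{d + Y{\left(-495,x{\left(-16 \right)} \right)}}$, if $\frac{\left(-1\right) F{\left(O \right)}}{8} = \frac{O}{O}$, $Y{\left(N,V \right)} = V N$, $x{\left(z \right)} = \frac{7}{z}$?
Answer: $\frac{\sqrt{153422915082393}}{657732} \approx 18.832$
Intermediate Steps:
$Y{\left(N,V \right)} = N V$
$F{\left(O \right)} = -8$ ($F{\left(O \right)} = - 8 \frac{O}{O} = \left(-8\right) 1 = -8$)
$d = \frac{22705111}{164433}$ ($d = \frac{\frac{108239}{219244} - \frac{3310}{-8}}{3} = \frac{108239 \cdot \frac{1}{219244} - - \frac{1655}{4}}{3} = \frac{\frac{108239}{219244} + \frac{1655}{4}}{3} = \frac{1}{3} \cdot \frac{22705111}{54811} = \frac{22705111}{164433} \approx 138.08$)
$\sqrt{d + Y{\left(-495,x{\left(-16 \right)} \right)}} = \sqrt{\frac{22705111}{164433} - 495 \frac{7}{-16}} = \sqrt{\frac{22705111}{164433} - 495 \cdot 7 \left(- \frac{1}{16}\right)} = \sqrt{\frac{22705111}{164433} - - \frac{3465}{16}} = \sqrt{\frac{22705111}{164433} + \frac{3465}{16}} = \sqrt{\frac{933042121}{2630928}} = \frac{\sqrt{153422915082393}}{657732}$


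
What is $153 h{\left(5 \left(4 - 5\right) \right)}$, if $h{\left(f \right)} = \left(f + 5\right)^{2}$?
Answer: $0$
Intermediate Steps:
$h{\left(f \right)} = \left(5 + f\right)^{2}$
$153 h{\left(5 \left(4 - 5\right) \right)} = 153 \left(5 + 5 \left(4 - 5\right)\right)^{2} = 153 \left(5 + 5 \left(-1\right)\right)^{2} = 153 \left(5 - 5\right)^{2} = 153 \cdot 0^{2} = 153 \cdot 0 = 0$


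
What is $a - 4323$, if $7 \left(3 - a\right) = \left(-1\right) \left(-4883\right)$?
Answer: $- \frac{35123}{7} \approx -5017.6$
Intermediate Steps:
$a = - \frac{4862}{7}$ ($a = 3 - \frac{\left(-1\right) \left(-4883\right)}{7} = 3 - \frac{4883}{7} = - \frac{4862}{7} \approx -694.57$)
$a - 4323 = - \frac{4862}{7} - 4323 = - \frac{35123}{7}$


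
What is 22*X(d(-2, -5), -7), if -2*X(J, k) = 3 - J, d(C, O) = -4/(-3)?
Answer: -55/3 ≈ -18.333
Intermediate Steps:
d(C, O) = 4/3 (d(C, O) = -4*(-⅓) = 4/3)
X(J, k) = -3/2 + J/2 (X(J, k) = -(3 - J)/2 = -3/2 + J/2)
22*X(d(-2, -5), -7) = 22*(-3/2 + (½)*(4/3)) = 22*(-3/2 + ⅔) = 22*(-⅚) = -55/3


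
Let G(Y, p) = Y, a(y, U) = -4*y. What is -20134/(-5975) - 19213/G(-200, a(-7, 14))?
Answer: 4752979/47800 ≈ 99.435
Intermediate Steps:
-20134/(-5975) - 19213/G(-200, a(-7, 14)) = -20134/(-5975) - 19213/(-200) = -20134*(-1/5975) - 19213*(-1/200) = 20134/5975 + 19213/200 = 4752979/47800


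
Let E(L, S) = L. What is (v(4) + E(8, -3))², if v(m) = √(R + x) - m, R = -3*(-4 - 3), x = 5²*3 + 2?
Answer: 114 + 56*√2 ≈ 193.20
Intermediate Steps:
x = 77 (x = 25*3 + 2 = 75 + 2 = 77)
R = 21 (R = -3*(-7) = 21)
v(m) = -m + 7*√2 (v(m) = √(21 + 77) - m = √98 - m = 7*√2 - m = -m + 7*√2)
(v(4) + E(8, -3))² = ((-1*4 + 7*√2) + 8)² = ((-4 + 7*√2) + 8)² = (4 + 7*√2)²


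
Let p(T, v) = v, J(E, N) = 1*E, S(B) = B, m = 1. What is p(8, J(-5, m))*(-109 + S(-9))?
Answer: 590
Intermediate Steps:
J(E, N) = E
p(8, J(-5, m))*(-109 + S(-9)) = -5*(-109 - 9) = -5*(-118) = 590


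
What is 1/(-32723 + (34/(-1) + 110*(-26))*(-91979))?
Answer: 1/3276016043 ≈ 3.0525e-10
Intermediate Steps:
1/(-32723 + (34/(-1) + 110*(-26))*(-91979)) = -1/91979/(-32723 + (34*(-1) - 2860)) = -1/91979/(-32723 + (-34 - 2860)) = -1/91979/(-32723 - 2894) = -1/91979/(-35617) = -1/35617*(-1/91979) = 1/3276016043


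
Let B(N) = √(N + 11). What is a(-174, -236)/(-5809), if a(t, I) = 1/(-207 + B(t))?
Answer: 207/249856708 + I*√163/249856708 ≈ 8.2848e-7 + 5.1098e-8*I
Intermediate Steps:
B(N) = √(11 + N)
a(t, I) = 1/(-207 + √(11 + t))
a(-174, -236)/(-5809) = 1/(-207 + √(11 - 174)*(-5809)) = -1/5809/(-207 + √(-163)) = -1/5809/(-207 + I*√163) = -1/(5809*(-207 + I*√163))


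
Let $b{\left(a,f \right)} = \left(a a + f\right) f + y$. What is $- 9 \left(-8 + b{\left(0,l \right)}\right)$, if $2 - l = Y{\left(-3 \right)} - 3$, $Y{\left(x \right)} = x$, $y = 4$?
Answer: $-540$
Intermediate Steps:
$l = 8$ ($l = 2 - \left(-3 - 3\right) = 2 - -6 = 2 + 6 = 8$)
$b{\left(a,f \right)} = 4 + f \left(f + a^{2}\right)$ ($b{\left(a,f \right)} = \left(a a + f\right) f + 4 = \left(a^{2} + f\right) f + 4 = \left(f + a^{2}\right) f + 4 = f \left(f + a^{2}\right) + 4 = 4 + f \left(f + a^{2}\right)$)
$- 9 \left(-8 + b{\left(0,l \right)}\right) = - 9 \left(-8 + \left(4 + 8^{2} + 8 \cdot 0^{2}\right)\right) = - 9 \left(-8 + \left(4 + 64 + 8 \cdot 0\right)\right) = - 9 \left(-8 + \left(4 + 64 + 0\right)\right) = - 9 \left(-8 + 68\right) = \left(-9\right) 60 = -540$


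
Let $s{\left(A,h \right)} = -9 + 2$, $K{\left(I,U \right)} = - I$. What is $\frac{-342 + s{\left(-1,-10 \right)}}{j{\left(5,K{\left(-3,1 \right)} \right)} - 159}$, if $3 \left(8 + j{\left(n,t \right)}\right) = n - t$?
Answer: $\frac{1047}{499} \approx 2.0982$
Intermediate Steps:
$j{\left(n,t \right)} = -8 - \frac{t}{3} + \frac{n}{3}$ ($j{\left(n,t \right)} = -8 + \frac{n - t}{3} = -8 + \left(- \frac{t}{3} + \frac{n}{3}\right) = -8 - \frac{t}{3} + \frac{n}{3}$)
$s{\left(A,h \right)} = -7$
$\frac{-342 + s{\left(-1,-10 \right)}}{j{\left(5,K{\left(-3,1 \right)} \right)} - 159} = \frac{-342 - 7}{\left(-8 - \frac{\left(-1\right) \left(-3\right)}{3} + \frac{1}{3} \cdot 5\right) - 159} = - \frac{349}{\left(-8 - 1 + \frac{5}{3}\right) - 159} = - \frac{349}{- \frac{22}{3} - 159} = - \frac{349}{- \frac{499}{3}} = \left(-349\right) \left(- \frac{3}{499}\right) = \frac{1047}{499}$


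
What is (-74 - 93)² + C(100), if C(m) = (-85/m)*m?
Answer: 27804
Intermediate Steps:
C(m) = -85
(-74 - 93)² + C(100) = (-74 - 93)² - 85 = (-167)² - 85 = 27889 - 85 = 27804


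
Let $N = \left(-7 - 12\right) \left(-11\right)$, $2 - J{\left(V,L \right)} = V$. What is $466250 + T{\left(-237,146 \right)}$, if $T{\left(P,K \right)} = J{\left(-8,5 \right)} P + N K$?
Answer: $494394$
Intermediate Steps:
$J{\left(V,L \right)} = 2 - V$
$N = 209$ ($N = \left(-19\right) \left(-11\right) = 209$)
$T{\left(P,K \right)} = 10 P + 209 K$ ($T{\left(P,K \right)} = \left(2 - -8\right) P + 209 K = \left(2 + 8\right) P + 209 K = 10 P + 209 K$)
$466250 + T{\left(-237,146 \right)} = 466250 + \left(10 \left(-237\right) + 209 \cdot 146\right) = 466250 + \left(-2370 + 30514\right) = 466250 + 28144 = 494394$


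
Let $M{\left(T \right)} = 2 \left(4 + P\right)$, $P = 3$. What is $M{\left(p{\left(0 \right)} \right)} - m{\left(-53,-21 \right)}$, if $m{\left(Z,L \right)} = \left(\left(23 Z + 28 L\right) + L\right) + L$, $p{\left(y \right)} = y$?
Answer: $1863$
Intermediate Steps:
$M{\left(T \right)} = 14$ ($M{\left(T \right)} = 2 \left(4 + 3\right) = 2 \cdot 7 = 14$)
$m{\left(Z,L \right)} = 23 Z + 30 L$ ($m{\left(Z,L \right)} = \left(23 Z + 29 L\right) + L = 23 Z + 30 L$)
$M{\left(p{\left(0 \right)} \right)} - m{\left(-53,-21 \right)} = 14 - \left(23 \left(-53\right) + 30 \left(-21\right)\right) = 14 - \left(-1219 - 630\right) = 14 - -1849 = 14 + 1849 = 1863$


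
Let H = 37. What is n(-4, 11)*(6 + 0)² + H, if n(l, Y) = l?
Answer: -107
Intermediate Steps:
n(-4, 11)*(6 + 0)² + H = -4*(6 + 0)² + 37 = -4*6² + 37 = -4*36 + 37 = -144 + 37 = -107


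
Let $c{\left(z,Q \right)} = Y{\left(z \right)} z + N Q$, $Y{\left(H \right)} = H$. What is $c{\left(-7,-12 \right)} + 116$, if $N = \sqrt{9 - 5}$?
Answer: $141$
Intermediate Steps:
$N = 2$ ($N = \sqrt{4} = 2$)
$c{\left(z,Q \right)} = z^{2} + 2 Q$ ($c{\left(z,Q \right)} = z z + 2 Q = z^{2} + 2 Q$)
$c{\left(-7,-12 \right)} + 116 = \left(\left(-7\right)^{2} + 2 \left(-12\right)\right) + 116 = \left(49 - 24\right) + 116 = 25 + 116 = 141$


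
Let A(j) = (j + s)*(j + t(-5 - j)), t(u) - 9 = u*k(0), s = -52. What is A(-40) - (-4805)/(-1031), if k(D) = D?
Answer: 2935607/1031 ≈ 2847.3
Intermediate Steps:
t(u) = 9 (t(u) = 9 + u*0 = 9 + 0 = 9)
A(j) = (-52 + j)*(9 + j) (A(j) = (j - 52)*(j + 9) = (-52 + j)*(9 + j))
A(-40) - (-4805)/(-1031) = (-468 + (-40)² - 43*(-40)) - (-4805)/(-1031) = (-468 + 1600 + 1720) - (-4805)*(-1)/1031 = 2852 - 1*4805/1031 = 2852 - 4805/1031 = 2935607/1031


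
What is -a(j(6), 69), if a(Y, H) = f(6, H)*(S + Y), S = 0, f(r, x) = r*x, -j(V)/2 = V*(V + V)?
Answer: 59616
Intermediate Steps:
j(V) = -4*V**2 (j(V) = -2*V*(V + V) = -2*V*2*V = -4*V**2)
a(Y, H) = 6*H*Y (a(Y, H) = (6*H)*(0 + Y) = (6*H)*Y = 6*H*Y)
-a(j(6), 69) = -6*69*(-4*6**2) = -6*69*(-4*36) = -6*69*(-144) = -1*(-59616) = 59616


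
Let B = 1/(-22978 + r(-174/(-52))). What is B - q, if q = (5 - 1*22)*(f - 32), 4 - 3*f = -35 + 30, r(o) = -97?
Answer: -11375976/23075 ≈ -493.00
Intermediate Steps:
f = 3 (f = 4/3 - (-35 + 30)/3 = 4/3 - ⅓*(-5) = 4/3 + 5/3 = 3)
B = -1/23075 (B = 1/(-22978 - 97) = 1/(-23075) = -1/23075 ≈ -4.3337e-5)
q = 493 (q = (5 - 1*22)*(3 - 32) = (5 - 22)*(-29) = -17*(-29) = 493)
B - q = -1/23075 - 1*493 = -1/23075 - 493 = -11375976/23075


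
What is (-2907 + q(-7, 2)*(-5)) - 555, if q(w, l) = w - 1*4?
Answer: -3407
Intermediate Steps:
q(w, l) = -4 + w (q(w, l) = w - 4 = -4 + w)
(-2907 + q(-7, 2)*(-5)) - 555 = (-2907 + (-4 - 7)*(-5)) - 555 = (-2907 - 11*(-5)) - 555 = (-2907 + 55) - 555 = -2852 - 555 = -3407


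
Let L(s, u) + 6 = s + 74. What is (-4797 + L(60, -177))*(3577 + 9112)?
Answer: -59244941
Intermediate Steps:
L(s, u) = 68 + s (L(s, u) = -6 + (s + 74) = -6 + (74 + s) = 68 + s)
(-4797 + L(60, -177))*(3577 + 9112) = (-4797 + (68 + 60))*(3577 + 9112) = (-4797 + 128)*12689 = -4669*12689 = -59244941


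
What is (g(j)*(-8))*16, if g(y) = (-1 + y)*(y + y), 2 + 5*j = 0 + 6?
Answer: 1024/25 ≈ 40.960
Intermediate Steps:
j = ⅘ (j = -⅖ + (0 + 6)/5 = -⅖ + (⅕)*6 = -⅖ + 6/5 = ⅘ ≈ 0.80000)
g(y) = 2*y*(-1 + y) (g(y) = (-1 + y)*(2*y) = 2*y*(-1 + y))
(g(j)*(-8))*16 = ((2*(⅘)*(-1 + ⅘))*(-8))*16 = ((2*(⅘)*(-⅕))*(-8))*16 = -8/25*(-8)*16 = (64/25)*16 = 1024/25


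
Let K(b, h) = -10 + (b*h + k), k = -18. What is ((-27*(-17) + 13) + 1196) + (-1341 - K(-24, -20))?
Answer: -125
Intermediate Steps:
K(b, h) = -28 + b*h (K(b, h) = -10 + (b*h - 18) = -10 + (-18 + b*h) = -28 + b*h)
((-27*(-17) + 13) + 1196) + (-1341 - K(-24, -20)) = ((-27*(-17) + 13) + 1196) + (-1341 - (-28 - 24*(-20))) = ((459 + 13) + 1196) + (-1341 - (-28 + 480)) = (472 + 1196) + (-1341 - 1*452) = 1668 + (-1341 - 452) = 1668 - 1793 = -125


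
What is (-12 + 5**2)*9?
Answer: 117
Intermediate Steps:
(-12 + 5**2)*9 = (-12 + 25)*9 = 13*9 = 117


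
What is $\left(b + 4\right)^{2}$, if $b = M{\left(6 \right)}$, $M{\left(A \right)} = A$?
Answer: $100$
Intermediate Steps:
$b = 6$
$\left(b + 4\right)^{2} = \left(6 + 4\right)^{2} = 10^{2} = 100$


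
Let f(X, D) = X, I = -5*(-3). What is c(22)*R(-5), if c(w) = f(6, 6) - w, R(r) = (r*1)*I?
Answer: 1200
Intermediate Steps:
I = 15
R(r) = 15*r (R(r) = (r*1)*15 = r*15 = 15*r)
c(w) = 6 - w
c(22)*R(-5) = (6 - 1*22)*(15*(-5)) = (6 - 22)*(-75) = -16*(-75) = 1200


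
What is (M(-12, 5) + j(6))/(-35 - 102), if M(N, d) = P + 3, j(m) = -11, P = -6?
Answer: 14/137 ≈ 0.10219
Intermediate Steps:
M(N, d) = -3 (M(N, d) = -6 + 3 = -3)
(M(-12, 5) + j(6))/(-35 - 102) = (-3 - 11)/(-35 - 102) = -14/(-137) = -1/137*(-14) = 14/137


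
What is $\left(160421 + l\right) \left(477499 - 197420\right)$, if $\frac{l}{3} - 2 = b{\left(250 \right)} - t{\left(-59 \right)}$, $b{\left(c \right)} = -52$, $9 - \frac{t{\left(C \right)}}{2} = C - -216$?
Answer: $45137251561$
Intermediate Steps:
$t{\left(C \right)} = -414 - 2 C$ ($t{\left(C \right)} = 18 - 2 \left(C - -216\right) = 18 - 2 \left(C + 216\right) = 18 - 2 \left(216 + C\right) = 18 - \left(432 + 2 C\right) = -414 - 2 C$)
$l = 738$ ($l = 6 + 3 \left(-52 - \left(-414 - -118\right)\right) = 6 + 3 \left(-52 - \left(-414 + 118\right)\right) = 6 + 3 \left(-52 - -296\right) = 6 + 3 \left(-52 + 296\right) = 6 + 3 \cdot 244 = 6 + 732 = 738$)
$\left(160421 + l\right) \left(477499 - 197420\right) = \left(160421 + 738\right) \left(477499 - 197420\right) = 161159 \cdot 280079 = 45137251561$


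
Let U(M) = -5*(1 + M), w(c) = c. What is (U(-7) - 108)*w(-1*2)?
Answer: 156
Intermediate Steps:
U(M) = -5 - 5*M
(U(-7) - 108)*w(-1*2) = ((-5 - 5*(-7)) - 108)*(-1*2) = ((-5 + 35) - 108)*(-2) = (30 - 108)*(-2) = -78*(-2) = 156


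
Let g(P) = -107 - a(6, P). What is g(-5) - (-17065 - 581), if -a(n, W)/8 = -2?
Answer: 17523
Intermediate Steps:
a(n, W) = 16 (a(n, W) = -8*(-2) = 16)
g(P) = -123 (g(P) = -107 - 1*16 = -107 - 16 = -123)
g(-5) - (-17065 - 581) = -123 - (-17065 - 581) = -123 - 1*(-17646) = -123 + 17646 = 17523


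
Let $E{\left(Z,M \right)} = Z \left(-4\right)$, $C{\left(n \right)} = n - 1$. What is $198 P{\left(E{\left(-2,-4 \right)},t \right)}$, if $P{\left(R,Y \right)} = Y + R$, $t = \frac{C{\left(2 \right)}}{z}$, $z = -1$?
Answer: $1386$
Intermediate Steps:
$C{\left(n \right)} = -1 + n$
$E{\left(Z,M \right)} = - 4 Z$
$t = -1$ ($t = \frac{-1 + 2}{-1} = 1 \left(-1\right) = -1$)
$P{\left(R,Y \right)} = R + Y$
$198 P{\left(E{\left(-2,-4 \right)},t \right)} = 198 \left(\left(-4\right) \left(-2\right) - 1\right) = 198 \left(8 - 1\right) = 198 \cdot 7 = 1386$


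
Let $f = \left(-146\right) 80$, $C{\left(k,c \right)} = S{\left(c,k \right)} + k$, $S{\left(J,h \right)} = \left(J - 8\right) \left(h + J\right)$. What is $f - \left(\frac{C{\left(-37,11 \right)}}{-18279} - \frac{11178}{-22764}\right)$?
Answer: $- \frac{810048633767}{69350526} \approx -11681.0$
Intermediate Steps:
$S{\left(J,h \right)} = \left(-8 + J\right) \left(J + h\right)$
$C{\left(k,c \right)} = c^{2} - 8 c - 7 k + c k$ ($C{\left(k,c \right)} = \left(c^{2} - 8 c - 8 k + c k\right) + k = c^{2} - 8 c - 7 k + c k$)
$f = -11680$
$f - \left(\frac{C{\left(-37,11 \right)}}{-18279} - \frac{11178}{-22764}\right) = -11680 - \left(\frac{11^{2} - 88 - -259 + 11 \left(-37\right)}{-18279} - \frac{11178}{-22764}\right) = -11680 - \left(\left(121 - 88 + 259 - 407\right) \left(- \frac{1}{18279}\right) - - \frac{1863}{3794}\right) = -11680 - \left(\left(-115\right) \left(- \frac{1}{18279}\right) + \frac{1863}{3794}\right) = -11680 - \left(\frac{115}{18279} + \frac{1863}{3794}\right) = -11680 - \frac{34490087}{69350526} = - \frac{810048633767}{69350526}$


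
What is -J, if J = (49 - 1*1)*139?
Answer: -6672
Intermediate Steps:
J = 6672 (J = (49 - 1)*139 = 48*139 = 6672)
-J = -1*6672 = -6672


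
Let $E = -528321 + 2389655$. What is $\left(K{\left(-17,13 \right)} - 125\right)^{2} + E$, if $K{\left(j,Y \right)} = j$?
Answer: $1881498$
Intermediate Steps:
$E = 1861334$
$\left(K{\left(-17,13 \right)} - 125\right)^{2} + E = \left(-17 - 125\right)^{2} + 1861334 = \left(-142\right)^{2} + 1861334 = 20164 + 1861334 = 1881498$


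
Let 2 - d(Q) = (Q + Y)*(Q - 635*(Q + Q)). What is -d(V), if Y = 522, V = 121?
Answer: -98732009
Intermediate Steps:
d(Q) = 2 + 1269*Q*(522 + Q) (d(Q) = 2 - (Q + 522)*(Q - 635*(Q + Q)) = 2 - (522 + Q)*(Q - 1270*Q) = 2 - (522 + Q)*(-1269*Q) = 2 - (-1269)*Q*(522 + Q) = 2 + 1269*Q*(522 + Q))
-d(V) = -(2 + 1269*121² + 662418*121) = -(2 + 1269*14641 + 80152578) = -(2 + 18579429 + 80152578) = -1*98732009 = -98732009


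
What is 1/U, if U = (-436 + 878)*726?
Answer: 1/320892 ≈ 3.1163e-6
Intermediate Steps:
U = 320892 (U = 442*726 = 320892)
1/U = 1/320892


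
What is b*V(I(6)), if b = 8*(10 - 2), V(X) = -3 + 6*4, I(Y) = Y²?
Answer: 1344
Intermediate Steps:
V(X) = 21 (V(X) = -3 + 24 = 21)
b = 64 (b = 8*8 = 64)
b*V(I(6)) = 64*21 = 1344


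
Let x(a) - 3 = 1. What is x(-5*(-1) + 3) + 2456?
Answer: 2460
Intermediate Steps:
x(a) = 4 (x(a) = 3 + 1 = 4)
x(-5*(-1) + 3) + 2456 = 4 + 2456 = 2460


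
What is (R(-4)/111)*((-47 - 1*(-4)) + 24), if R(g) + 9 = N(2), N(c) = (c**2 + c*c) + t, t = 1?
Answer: 0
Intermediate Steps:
N(c) = 1 + 2*c**2 (N(c) = (c**2 + c*c) + 1 = (c**2 + c**2) + 1 = 2*c**2 + 1 = 1 + 2*c**2)
R(g) = 0 (R(g) = -9 + (1 + 2*2**2) = -9 + (1 + 2*4) = -9 + (1 + 8) = -9 + 9 = 0)
(R(-4)/111)*((-47 - 1*(-4)) + 24) = (0/111)*((-47 - 1*(-4)) + 24) = (0*(1/111))*((-47 + 4) + 24) = 0*(-43 + 24) = 0*(-19) = 0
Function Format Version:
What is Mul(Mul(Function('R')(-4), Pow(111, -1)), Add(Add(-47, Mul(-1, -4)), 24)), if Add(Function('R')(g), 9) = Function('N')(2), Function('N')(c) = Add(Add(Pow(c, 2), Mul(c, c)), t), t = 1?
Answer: 0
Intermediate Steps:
Function('N')(c) = Add(1, Mul(2, Pow(c, 2))) (Function('N')(c) = Add(Add(Pow(c, 2), Mul(c, c)), 1) = Add(Add(Pow(c, 2), Pow(c, 2)), 1) = Add(Mul(2, Pow(c, 2)), 1) = Add(1, Mul(2, Pow(c, 2))))
Function('R')(g) = 0 (Function('R')(g) = Add(-9, Add(1, Mul(2, Pow(2, 2)))) = Add(-9, Add(1, Mul(2, 4))) = Add(-9, Add(1, 8)) = Add(-9, 9) = 0)
Mul(Mul(Function('R')(-4), Pow(111, -1)), Add(Add(-47, Mul(-1, -4)), 24)) = Mul(Mul(0, Pow(111, -1)), Add(Add(-47, Mul(-1, -4)), 24)) = Mul(Mul(0, Rational(1, 111)), Add(Add(-47, 4), 24)) = Mul(0, Add(-43, 24)) = Mul(0, -19) = 0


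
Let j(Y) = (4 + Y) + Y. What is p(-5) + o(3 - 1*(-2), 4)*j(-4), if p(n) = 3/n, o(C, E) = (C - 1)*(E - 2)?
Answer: -163/5 ≈ -32.600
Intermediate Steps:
j(Y) = 4 + 2*Y
o(C, E) = (-1 + C)*(-2 + E)
p(-5) + o(3 - 1*(-2), 4)*j(-4) = 3/(-5) + (2 - 1*4 - 2*(3 - 1*(-2)) + (3 - 1*(-2))*4)*(4 + 2*(-4)) = 3*(-⅕) + (2 - 4 - 2*(3 + 2) + (3 + 2)*4)*(4 - 8) = -⅗ + (2 - 4 - 2*5 + 5*4)*(-4) = -⅗ + (2 - 4 - 10 + 20)*(-4) = -⅗ + 8*(-4) = -⅗ - 32 = -163/5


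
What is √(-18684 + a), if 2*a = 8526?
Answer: I*√14421 ≈ 120.09*I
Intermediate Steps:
a = 4263 (a = (½)*8526 = 4263)
√(-18684 + a) = √(-18684 + 4263) = √(-14421) = I*√14421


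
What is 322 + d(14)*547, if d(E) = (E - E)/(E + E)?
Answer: 322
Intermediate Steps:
d(E) = 0 (d(E) = 0/((2*E)) = 0*(1/(2*E)) = 0)
322 + d(14)*547 = 322 + 0*547 = 322 + 0 = 322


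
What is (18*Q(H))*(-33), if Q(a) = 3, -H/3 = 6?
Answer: -1782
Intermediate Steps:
H = -18 (H = -3*6 = -18)
(18*Q(H))*(-33) = (18*3)*(-33) = 54*(-33) = -1782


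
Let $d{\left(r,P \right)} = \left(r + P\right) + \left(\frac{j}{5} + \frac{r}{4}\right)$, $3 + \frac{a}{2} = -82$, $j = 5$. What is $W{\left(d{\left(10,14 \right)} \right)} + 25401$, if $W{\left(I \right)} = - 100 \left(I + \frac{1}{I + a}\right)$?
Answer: $\frac{1291147}{57} \approx 22652.0$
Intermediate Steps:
$a = -170$ ($a = -6 + 2 \left(-82\right) = -6 - 164 = -170$)
$d{\left(r,P \right)} = 1 + P + \frac{5 r}{4}$ ($d{\left(r,P \right)} = \left(r + P\right) + \left(\frac{5}{5} + \frac{r}{4}\right) = \left(P + r\right) + \left(5 \cdot \frac{1}{5} + r \frac{1}{4}\right) = \left(P + r\right) + \left(1 + \frac{r}{4}\right) = 1 + P + \frac{5 r}{4}$)
$W{\left(I \right)} = - 100 I - \frac{100}{-170 + I}$ ($W{\left(I \right)} = - 100 \left(I + \frac{1}{I - 170}\right) = - 100 \left(I + \frac{1}{-170 + I}\right) = - 100 I - \frac{100}{-170 + I}$)
$W{\left(d{\left(10,14 \right)} \right)} + 25401 = \frac{100 \left(-1 - \left(1 + 14 + \frac{5}{4} \cdot 10\right)^{2} + 170 \left(1 + 14 + \frac{5}{4} \cdot 10\right)\right)}{-170 + \left(1 + 14 + \frac{5}{4} \cdot 10\right)} + 25401 = \frac{100 \left(-1 - \left(1 + 14 + \frac{25}{2}\right)^{2} + 170 \left(1 + 14 + \frac{25}{2}\right)\right)}{-170 + \left(1 + 14 + \frac{25}{2}\right)} + 25401 = \frac{100 \left(-1 - \left(\frac{55}{2}\right)^{2} + 170 \cdot \frac{55}{2}\right)}{-170 + \frac{55}{2}} + 25401 = \frac{100 \left(-1 - \frac{3025}{4} + 4675\right)}{- \frac{285}{2}} + 25401 = 100 \left(- \frac{2}{285}\right) \left(-1 - \frac{3025}{4} + 4675\right) + 25401 = 100 \left(- \frac{2}{285}\right) \frac{15671}{4} + 25401 = - \frac{156710}{57} + 25401 = \frac{1291147}{57}$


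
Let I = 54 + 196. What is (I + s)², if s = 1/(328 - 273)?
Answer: 189090001/3025 ≈ 62509.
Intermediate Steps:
s = 1/55 ≈ 0.018182
I = 250
(I + s)² = (250 + 1/55)² = (13751/55)² = 189090001/3025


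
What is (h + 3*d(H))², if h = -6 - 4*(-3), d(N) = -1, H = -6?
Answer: 9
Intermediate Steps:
h = 6 (h = -6 + 12 = 6)
(h + 3*d(H))² = (6 + 3*(-1))² = (6 - 3)² = 3² = 9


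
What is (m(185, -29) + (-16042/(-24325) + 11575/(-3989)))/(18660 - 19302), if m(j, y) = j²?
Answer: -553452862548/10382469475 ≈ -53.306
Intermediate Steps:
(m(185, -29) + (-16042/(-24325) + 11575/(-3989)))/(18660 - 19302) = (185² + (-16042/(-24325) + 11575/(-3989)))/(18660 - 19302) = (34225 + (-16042*(-1/24325) + 11575*(-1/3989)))/(-642) = (34225 + (16042/24325 - 11575/3989))*(-1/642) = (34225 - 217570337/97032425)*(-1/642) = (3320717175288/97032425)*(-1/642) = -553452862548/10382469475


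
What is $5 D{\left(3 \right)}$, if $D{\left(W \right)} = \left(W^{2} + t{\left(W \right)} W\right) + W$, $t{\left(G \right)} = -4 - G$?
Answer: $-45$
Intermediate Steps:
$D{\left(W \right)} = W + W^{2} + W \left(-4 - W\right)$ ($D{\left(W \right)} = \left(W^{2} + \left(-4 - W\right) W\right) + W = \left(W^{2} + W \left(-4 - W\right)\right) + W = W + W^{2} + W \left(-4 - W\right)$)
$5 D{\left(3 \right)} = 5 \left(\left(-3\right) 3\right) = 5 \left(-9\right) = -45$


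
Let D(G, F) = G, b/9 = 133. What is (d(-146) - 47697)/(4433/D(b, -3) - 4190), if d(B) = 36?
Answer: 57050217/5010997 ≈ 11.385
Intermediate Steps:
b = 1197 (b = 9*133 = 1197)
(d(-146) - 47697)/(4433/D(b, -3) - 4190) = (36 - 47697)/(4433/1197 - 4190) = -47661/(4433*(1/1197) - 4190) = -47661/(4433/1197 - 4190) = -47661/(-5010997/1197) = -47661*(-1197/5010997) = 57050217/5010997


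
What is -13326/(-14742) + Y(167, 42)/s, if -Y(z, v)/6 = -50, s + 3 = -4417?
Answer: 34922/41769 ≈ 0.83607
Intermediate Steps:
s = -4420 (s = -3 - 4417 = -4420)
Y(z, v) = 300 (Y(z, v) = -6*(-50) = 300)
-13326/(-14742) + Y(167, 42)/s = -13326/(-14742) + 300/(-4420) = -13326*(-1/14742) + 300*(-1/4420) = 2221/2457 - 15/221 = 34922/41769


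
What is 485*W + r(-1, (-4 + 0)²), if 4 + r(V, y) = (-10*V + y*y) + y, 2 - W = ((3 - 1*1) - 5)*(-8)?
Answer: -10392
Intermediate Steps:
W = -22 (W = 2 - ((3 - 1*1) - 5)*(-8) = 2 - ((3 - 1) - 5)*(-8) = 2 - (2 - 5)*(-8) = 2 - (-3)*(-8) = 2 - 1*24 = 2 - 24 = -22)
r(V, y) = -4 + y + y² - 10*V (r(V, y) = -4 + ((-10*V + y*y) + y) = -4 + ((-10*V + y²) + y) = -4 + ((y² - 10*V) + y) = -4 + (y + y² - 10*V) = -4 + y + y² - 10*V)
485*W + r(-1, (-4 + 0)²) = 485*(-22) + (-4 + (-4 + 0)² + ((-4 + 0)²)² - 10*(-1)) = -10670 + (-4 + (-4)² + ((-4)²)² + 10) = -10670 + (-4 + 16 + 16² + 10) = -10670 + (-4 + 16 + 256 + 10) = -10670 + 278 = -10392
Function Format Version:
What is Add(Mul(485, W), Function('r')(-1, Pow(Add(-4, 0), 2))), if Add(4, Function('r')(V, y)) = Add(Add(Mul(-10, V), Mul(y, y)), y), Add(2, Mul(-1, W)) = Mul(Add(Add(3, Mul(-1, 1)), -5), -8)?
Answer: -10392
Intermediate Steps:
W = -22 (W = Add(2, Mul(-1, Mul(Add(Add(3, Mul(-1, 1)), -5), -8))) = Add(2, Mul(-1, Mul(Add(Add(3, -1), -5), -8))) = Add(2, Mul(-1, Mul(Add(2, -5), -8))) = Add(2, Mul(-1, Mul(-3, -8))) = Add(2, Mul(-1, 24)) = Add(2, -24) = -22)
Function('r')(V, y) = Add(-4, y, Pow(y, 2), Mul(-10, V)) (Function('r')(V, y) = Add(-4, Add(Add(Mul(-10, V), Mul(y, y)), y)) = Add(-4, Add(Add(Mul(-10, V), Pow(y, 2)), y)) = Add(-4, Add(Add(Pow(y, 2), Mul(-10, V)), y)) = Add(-4, Add(y, Pow(y, 2), Mul(-10, V))) = Add(-4, y, Pow(y, 2), Mul(-10, V)))
Add(Mul(485, W), Function('r')(-1, Pow(Add(-4, 0), 2))) = Add(Mul(485, -22), Add(-4, Pow(Add(-4, 0), 2), Pow(Pow(Add(-4, 0), 2), 2), Mul(-10, -1))) = Add(-10670, Add(-4, Pow(-4, 2), Pow(Pow(-4, 2), 2), 10)) = Add(-10670, Add(-4, 16, Pow(16, 2), 10)) = Add(-10670, Add(-4, 16, 256, 10)) = Add(-10670, 278) = -10392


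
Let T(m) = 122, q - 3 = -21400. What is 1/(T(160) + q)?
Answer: -1/21275 ≈ -4.7004e-5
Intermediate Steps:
q = -21397 (q = 3 - 21400 = -21397)
1/(T(160) + q) = 1/(122 - 21397) = 1/(-21275) = -1/21275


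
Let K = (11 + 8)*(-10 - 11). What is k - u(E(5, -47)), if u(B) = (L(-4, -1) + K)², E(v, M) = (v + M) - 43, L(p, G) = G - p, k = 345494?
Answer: 188678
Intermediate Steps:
K = -399 (K = 19*(-21) = -399)
E(v, M) = -43 + M + v (E(v, M) = (M + v) - 43 = -43 + M + v)
u(B) = 156816 (u(B) = ((-1 - 1*(-4)) - 399)² = ((-1 + 4) - 399)² = (3 - 399)² = (-396)² = 156816)
k - u(E(5, -47)) = 345494 - 1*156816 = 345494 - 156816 = 188678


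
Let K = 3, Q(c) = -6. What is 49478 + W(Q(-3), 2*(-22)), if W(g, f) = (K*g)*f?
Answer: 50270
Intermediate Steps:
W(g, f) = 3*f*g (W(g, f) = (3*g)*f = 3*f*g)
49478 + W(Q(-3), 2*(-22)) = 49478 + 3*(2*(-22))*(-6) = 49478 + 3*(-44)*(-6) = 49478 + 792 = 50270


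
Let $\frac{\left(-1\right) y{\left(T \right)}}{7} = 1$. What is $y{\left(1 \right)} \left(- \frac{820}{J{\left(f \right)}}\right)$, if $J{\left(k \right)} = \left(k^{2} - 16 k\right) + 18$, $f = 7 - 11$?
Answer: $\frac{410}{7} \approx 58.571$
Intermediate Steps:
$f = -4$ ($f = 7 - 11 = -4$)
$y{\left(T \right)} = -7$ ($y{\left(T \right)} = \left(-7\right) 1 = -7$)
$J{\left(k \right)} = 18 + k^{2} - 16 k$
$y{\left(1 \right)} \left(- \frac{820}{J{\left(f \right)}}\right) = - 7 \left(- \frac{820}{18 + \left(-4\right)^{2} - -64}\right) = - 7 \left(- \frac{820}{18 + 16 + 64}\right) = - 7 \left(- \frac{820}{98}\right) = - 7 \left(\left(-820\right) \frac{1}{98}\right) = \left(-7\right) \left(- \frac{410}{49}\right) = \frac{410}{7}$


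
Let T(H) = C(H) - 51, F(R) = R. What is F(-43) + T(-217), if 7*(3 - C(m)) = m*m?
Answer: -6818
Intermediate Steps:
C(m) = 3 - m²/7 (C(m) = 3 - m*m/7 = 3 - m²/7)
T(H) = -48 - H²/7 (T(H) = (3 - H²/7) - 51 = -48 - H²/7)
F(-43) + T(-217) = -43 + (-48 - ⅐*(-217)²) = -43 + (-48 - ⅐*47089) = -43 + (-48 - 6727) = -43 - 6775 = -6818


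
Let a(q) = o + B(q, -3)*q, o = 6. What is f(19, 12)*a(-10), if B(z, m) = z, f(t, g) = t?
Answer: 2014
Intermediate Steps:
a(q) = 6 + q² (a(q) = 6 + q*q = 6 + q²)
f(19, 12)*a(-10) = 19*(6 + (-10)²) = 19*(6 + 100) = 19*106 = 2014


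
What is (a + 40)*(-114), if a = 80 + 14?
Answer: -15276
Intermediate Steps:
a = 94
(a + 40)*(-114) = (94 + 40)*(-114) = 134*(-114) = -15276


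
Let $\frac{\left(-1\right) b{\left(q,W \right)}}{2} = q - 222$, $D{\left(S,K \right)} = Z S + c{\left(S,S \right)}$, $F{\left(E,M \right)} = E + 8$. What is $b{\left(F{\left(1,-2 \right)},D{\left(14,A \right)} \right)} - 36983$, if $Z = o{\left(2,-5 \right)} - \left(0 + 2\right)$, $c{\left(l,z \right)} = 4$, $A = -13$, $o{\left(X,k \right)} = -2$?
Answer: $-36557$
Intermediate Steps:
$F{\left(E,M \right)} = 8 + E$
$Z = -4$ ($Z = -2 - \left(0 + 2\right) = -2 - 2 = -4$)
$D{\left(S,K \right)} = 4 - 4 S$ ($D{\left(S,K \right)} = - 4 S + 4 = 4 - 4 S$)
$b{\left(q,W \right)} = 444 - 2 q$ ($b{\left(q,W \right)} = - 2 \left(q - 222\right) = - 2 \left(-222 + q\right) = 444 - 2 q$)
$b{\left(F{\left(1,-2 \right)},D{\left(14,A \right)} \right)} - 36983 = \left(444 - 2 \left(8 + 1\right)\right) - 36983 = \left(444 - 18\right) - 36983 = 426 - 36983 = -36557$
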